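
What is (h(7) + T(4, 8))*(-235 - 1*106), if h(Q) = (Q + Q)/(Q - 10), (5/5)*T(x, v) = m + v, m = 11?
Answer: -14663/3 ≈ -4887.7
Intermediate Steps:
T(x, v) = 11 + v
h(Q) = 2*Q/(-10 + Q) (h(Q) = (2*Q)/(-10 + Q) = 2*Q/(-10 + Q))
(h(7) + T(4, 8))*(-235 - 1*106) = (2*7/(-10 + 7) + (11 + 8))*(-235 - 1*106) = (2*7/(-3) + 19)*(-235 - 106) = (2*7*(-⅓) + 19)*(-341) = (-14/3 + 19)*(-341) = (43/3)*(-341) = -14663/3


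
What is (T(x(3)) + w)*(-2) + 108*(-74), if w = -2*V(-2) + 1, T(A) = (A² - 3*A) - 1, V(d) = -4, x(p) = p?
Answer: -8008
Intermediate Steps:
T(A) = -1 + A² - 3*A
w = 9 (w = -2*(-4) + 1 = 8 + 1 = 9)
(T(x(3)) + w)*(-2) + 108*(-74) = ((-1 + 3² - 3*3) + 9)*(-2) + 108*(-74) = ((-1 + 9 - 9) + 9)*(-2) - 7992 = (-1 + 9)*(-2) - 7992 = 8*(-2) - 7992 = -16 - 7992 = -8008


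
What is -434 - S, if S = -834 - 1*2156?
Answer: 2556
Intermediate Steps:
S = -2990 (S = -834 - 2156 = -2990)
-434 - S = -434 - 1*(-2990) = -434 + 2990 = 2556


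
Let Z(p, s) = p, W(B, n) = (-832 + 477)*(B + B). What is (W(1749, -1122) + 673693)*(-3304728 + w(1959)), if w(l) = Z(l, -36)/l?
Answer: 1877405494519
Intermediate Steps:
W(B, n) = -710*B
w(l) = 1 (w(l) = l/l = 1)
(W(1749, -1122) + 673693)*(-3304728 + w(1959)) = (-710*1749 + 673693)*(-3304728 + 1) = (-1241790 + 673693)*(-3304727) = -568097*(-3304727) = 1877405494519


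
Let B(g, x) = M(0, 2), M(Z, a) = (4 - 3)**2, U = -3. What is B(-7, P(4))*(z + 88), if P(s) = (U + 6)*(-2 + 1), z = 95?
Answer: 183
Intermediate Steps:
P(s) = -3 (P(s) = (-3 + 6)*(-2 + 1) = 3*(-1) = -3)
M(Z, a) = 1 (M(Z, a) = 1**2 = 1)
B(g, x) = 1
B(-7, P(4))*(z + 88) = 1*(95 + 88) = 1*183 = 183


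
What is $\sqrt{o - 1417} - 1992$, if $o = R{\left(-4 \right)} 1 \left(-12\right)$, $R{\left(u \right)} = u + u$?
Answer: $-1992 + i \sqrt{1321} \approx -1992.0 + 36.346 i$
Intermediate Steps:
$R{\left(u \right)} = 2 u$
$o = 96$ ($o = 2 \left(-4\right) 1 \left(-12\right) = \left(-8\right) 1 \left(-12\right) = \left(-8\right) \left(-12\right) = 96$)
$\sqrt{o - 1417} - 1992 = \sqrt{96 - 1417} - 1992 = \sqrt{-1321} - 1992 = i \sqrt{1321} - 1992 = -1992 + i \sqrt{1321}$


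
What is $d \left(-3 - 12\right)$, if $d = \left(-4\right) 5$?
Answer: $300$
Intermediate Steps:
$d = -20$
$d \left(-3 - 12\right) = - 20 \left(-3 - 12\right) = \left(-20\right) \left(-15\right) = 300$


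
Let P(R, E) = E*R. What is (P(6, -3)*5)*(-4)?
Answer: 360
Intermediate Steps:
(P(6, -3)*5)*(-4) = (-3*6*5)*(-4) = -18*5*(-4) = -90*(-4) = 360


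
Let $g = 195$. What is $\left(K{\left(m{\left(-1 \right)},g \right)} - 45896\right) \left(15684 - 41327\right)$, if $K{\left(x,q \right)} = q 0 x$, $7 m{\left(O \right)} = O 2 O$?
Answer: $1176911128$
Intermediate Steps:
$m{\left(O \right)} = \frac{2 O^{2}}{7}$ ($m{\left(O \right)} = \frac{O 2 O}{7} = \frac{2 O O}{7} = \frac{2 O^{2}}{7}$)
$K{\left(x,q \right)} = 0$ ($K{\left(x,q \right)} = 0 x = 0$)
$\left(K{\left(m{\left(-1 \right)},g \right)} - 45896\right) \left(15684 - 41327\right) = \left(0 - 45896\right) \left(15684 - 41327\right) = \left(-45896\right) \left(-25643\right) = 1176911128$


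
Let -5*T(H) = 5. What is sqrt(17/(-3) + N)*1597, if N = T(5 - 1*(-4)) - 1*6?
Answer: 1597*I*sqrt(114)/3 ≈ 5683.8*I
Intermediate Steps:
T(H) = -1 (T(H) = -1/5*5 = -1)
N = -7 (N = -1 - 1*6 = -1 - 6 = -7)
sqrt(17/(-3) + N)*1597 = sqrt(17/(-3) - 7)*1597 = sqrt(17*(-1/3) - 7)*1597 = sqrt(-17/3 - 7)*1597 = sqrt(-38/3)*1597 = (I*sqrt(114)/3)*1597 = 1597*I*sqrt(114)/3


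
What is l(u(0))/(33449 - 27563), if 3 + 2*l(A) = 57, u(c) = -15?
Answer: 1/218 ≈ 0.0045872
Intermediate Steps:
l(A) = 27 (l(A) = -3/2 + (½)*57 = -3/2 + 57/2 = 27)
l(u(0))/(33449 - 27563) = 27/(33449 - 27563) = 27/5886 = 27*(1/5886) = 1/218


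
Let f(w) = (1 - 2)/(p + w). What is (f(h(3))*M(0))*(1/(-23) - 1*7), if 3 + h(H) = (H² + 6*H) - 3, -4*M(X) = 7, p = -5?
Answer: -567/736 ≈ -0.77038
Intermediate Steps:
M(X) = -7/4 (M(X) = -¼*7 = -7/4)
h(H) = -6 + H² + 6*H (h(H) = -3 + ((H² + 6*H) - 3) = -3 + (-3 + H² + 6*H) = -6 + H² + 6*H)
f(w) = -1/(-5 + w) (f(w) = (1 - 2)/(-5 + w) = -1/(-5 + w))
(f(h(3))*M(0))*(1/(-23) - 1*7) = (-1/(-5 + (-6 + 3² + 6*3))*(-7/4))*(1/(-23) - 1*7) = (-1/(-5 + (-6 + 9 + 18))*(-7/4))*(-1/23 - 7) = (-1/(-5 + 21)*(-7/4))*(-162/23) = (-1/16*(-7/4))*(-162/23) = (-1*1/16*(-7/4))*(-162/23) = -1/16*(-7/4)*(-162/23) = (7/64)*(-162/23) = -567/736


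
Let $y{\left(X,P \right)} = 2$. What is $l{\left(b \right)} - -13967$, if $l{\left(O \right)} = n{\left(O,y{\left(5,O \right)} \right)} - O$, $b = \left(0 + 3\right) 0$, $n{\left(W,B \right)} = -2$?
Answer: $13965$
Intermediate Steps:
$b = 0$ ($b = 3 \cdot 0 = 0$)
$l{\left(O \right)} = -2 - O$
$l{\left(b \right)} - -13967 = \left(-2 - 0\right) - -13967 = \left(-2 + 0\right) + 13967 = -2 + 13967 = 13965$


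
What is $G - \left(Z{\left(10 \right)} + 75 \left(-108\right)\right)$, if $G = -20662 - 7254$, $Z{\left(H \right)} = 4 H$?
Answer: $-19856$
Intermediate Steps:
$G = -27916$ ($G = -20662 - 7254 = -27916$)
$G - \left(Z{\left(10 \right)} + 75 \left(-108\right)\right) = -27916 - \left(4 \cdot 10 + 75 \left(-108\right)\right) = -27916 - \left(40 - 8100\right) = -27916 - -8060 = -27916 + 8060 = -19856$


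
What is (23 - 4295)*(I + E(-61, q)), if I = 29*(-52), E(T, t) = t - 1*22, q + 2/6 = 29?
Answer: 6413696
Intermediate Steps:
q = 86/3 (q = -⅓ + 29 = 86/3 ≈ 28.667)
E(T, t) = -22 + t (E(T, t) = t - 22 = -22 + t)
I = -1508
(23 - 4295)*(I + E(-61, q)) = (23 - 4295)*(-1508 + (-22 + 86/3)) = -4272*(-1508 + 20/3) = -4272*(-4504/3) = 6413696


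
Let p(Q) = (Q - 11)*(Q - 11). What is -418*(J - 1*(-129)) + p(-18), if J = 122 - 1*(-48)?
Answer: -124141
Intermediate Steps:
p(Q) = (-11 + Q)² (p(Q) = (-11 + Q)*(-11 + Q) = (-11 + Q)²)
J = 170 (J = 122 + 48 = 170)
-418*(J - 1*(-129)) + p(-18) = -418*(170 - 1*(-129)) + (-11 - 18)² = -418*(170 + 129) + (-29)² = -418*299 + 841 = -124982 + 841 = -124141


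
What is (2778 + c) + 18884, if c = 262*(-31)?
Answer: 13540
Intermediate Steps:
c = -8122
(2778 + c) + 18884 = (2778 - 8122) + 18884 = -5344 + 18884 = 13540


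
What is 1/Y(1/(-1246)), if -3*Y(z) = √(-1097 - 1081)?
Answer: I*√2/22 ≈ 0.064282*I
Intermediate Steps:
Y(z) = -11*I*√2 (Y(z) = -√(-1097 - 1081)/3 = -11*I*√2)
1/Y(1/(-1246)) = 1/(-11*I*√2) = I*√2/22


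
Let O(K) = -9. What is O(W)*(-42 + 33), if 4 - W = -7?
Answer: 81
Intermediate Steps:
W = 11 (W = 4 - 1*(-7) = 4 + 7 = 11)
O(W)*(-42 + 33) = -9*(-42 + 33) = -9*(-9) = 81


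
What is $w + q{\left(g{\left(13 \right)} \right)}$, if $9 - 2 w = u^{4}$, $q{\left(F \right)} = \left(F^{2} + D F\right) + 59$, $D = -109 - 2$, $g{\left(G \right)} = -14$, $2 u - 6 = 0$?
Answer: $1773$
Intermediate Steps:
$u = 3$ ($u = 3 + \frac{1}{2} \cdot 0 = 3 + 0 = 3$)
$D = -111$ ($D = -109 - 2 = -111$)
$q{\left(F \right)} = 59 + F^{2} - 111 F$ ($q{\left(F \right)} = \left(F^{2} - 111 F\right) + 59 = 59 + F^{2} - 111 F$)
$w = -36$ ($w = \frac{9}{2} - \frac{3^{4}}{2} = \frac{9}{2} - \frac{81}{2} = -36$)
$w + q{\left(g{\left(13 \right)} \right)} = -36 + \left(59 + \left(-14\right)^{2} - -1554\right) = -36 + \left(59 + 196 + 1554\right) = -36 + 1809 = 1773$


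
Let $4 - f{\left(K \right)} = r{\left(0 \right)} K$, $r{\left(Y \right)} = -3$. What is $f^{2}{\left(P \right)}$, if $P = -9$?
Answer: $529$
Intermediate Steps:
$f{\left(K \right)} = 4 + 3 K$ ($f{\left(K \right)} = 4 - - 3 K = 4 + 3 K$)
$f^{2}{\left(P \right)} = \left(4 + 3 \left(-9\right)\right)^{2} = \left(4 - 27\right)^{2} = \left(-23\right)^{2} = 529$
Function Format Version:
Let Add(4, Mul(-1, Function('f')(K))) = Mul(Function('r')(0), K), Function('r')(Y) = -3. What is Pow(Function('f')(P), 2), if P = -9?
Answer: 529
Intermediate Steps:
Function('f')(K) = Add(4, Mul(3, K)) (Function('f')(K) = Add(4, Mul(-1, Mul(-3, K))) = Add(4, Mul(3, K)))
Pow(Function('f')(P), 2) = Pow(Add(4, Mul(3, -9)), 2) = Pow(Add(4, -27), 2) = Pow(-23, 2) = 529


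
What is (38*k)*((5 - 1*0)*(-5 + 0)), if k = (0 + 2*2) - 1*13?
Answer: 8550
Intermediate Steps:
k = -9 (k = (0 + 4) - 13 = 4 - 13 = -9)
(38*k)*((5 - 1*0)*(-5 + 0)) = (38*(-9))*((5 - 1*0)*(-5 + 0)) = -342*(5 + 0)*(-5) = -1710*(-5) = -342*(-25) = 8550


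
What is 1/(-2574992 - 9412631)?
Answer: -1/11987623 ≈ -8.3419e-8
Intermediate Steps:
1/(-2574992 - 9412631) = 1/(-11987623) = -1/11987623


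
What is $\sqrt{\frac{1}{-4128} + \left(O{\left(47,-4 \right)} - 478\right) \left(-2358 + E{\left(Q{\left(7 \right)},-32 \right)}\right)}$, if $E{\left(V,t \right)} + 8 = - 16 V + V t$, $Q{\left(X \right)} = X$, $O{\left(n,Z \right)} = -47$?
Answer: $\frac{\sqrt{1510789794942}}{1032} \approx 1191.0$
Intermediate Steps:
$E{\left(V,t \right)} = -8 - 16 V + V t$ ($E{\left(V,t \right)} = -8 + \left(- 16 V + V t\right) = -8 - 16 V + V t$)
$\sqrt{\frac{1}{-4128} + \left(O{\left(47,-4 \right)} - 478\right) \left(-2358 + E{\left(Q{\left(7 \right)},-32 \right)}\right)} = \sqrt{\frac{1}{-4128} + \left(-47 - 478\right) \left(-2358 - 344\right)} = \sqrt{- \frac{1}{4128} - 525 \left(-2358 - 344\right)} = \sqrt{- \frac{1}{4128} - -1418550} = \sqrt{- \frac{1}{4128} + 1418550} = \sqrt{\frac{5855774399}{4128}} = \frac{\sqrt{1510789794942}}{1032}$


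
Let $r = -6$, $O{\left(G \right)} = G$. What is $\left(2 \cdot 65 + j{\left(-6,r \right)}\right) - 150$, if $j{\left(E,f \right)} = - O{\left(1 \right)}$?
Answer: $-21$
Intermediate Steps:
$j{\left(E,f \right)} = -1$ ($j{\left(E,f \right)} = \left(-1\right) 1 = -1$)
$\left(2 \cdot 65 + j{\left(-6,r \right)}\right) - 150 = \left(2 \cdot 65 - 1\right) - 150 = \left(130 - 1\right) - 150 = 129 - 150 = -21$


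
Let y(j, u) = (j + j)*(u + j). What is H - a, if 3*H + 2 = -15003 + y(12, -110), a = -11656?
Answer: 17611/3 ≈ 5870.3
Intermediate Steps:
y(j, u) = 2*j*(j + u) (y(j, u) = (2*j)*(j + u) = 2*j*(j + u))
H = -17357/3 (H = -2/3 + (-15003 + 2*12*(12 - 110))/3 = -2/3 + (-15003 + 2*12*(-98))/3 = -2/3 + (-15003 - 2352)/3 = -2/3 + (1/3)*(-17355) = -2/3 - 5785 = -17357/3 ≈ -5785.7)
H - a = -17357/3 - 1*(-11656) = -17357/3 + 11656 = 17611/3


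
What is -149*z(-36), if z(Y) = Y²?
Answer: -193104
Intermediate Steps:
-149*z(-36) = -149*(-36)² = -149*1296 = -193104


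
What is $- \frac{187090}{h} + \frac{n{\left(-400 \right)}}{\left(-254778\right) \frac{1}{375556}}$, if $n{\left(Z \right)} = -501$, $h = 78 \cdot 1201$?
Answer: $\frac{1464848533579}{1988924457} \approx 736.5$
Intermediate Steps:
$h = 93678$
$- \frac{187090}{h} + \frac{n{\left(-400 \right)}}{\left(-254778\right) \frac{1}{375556}} = - \frac{187090}{93678} - \frac{501}{\left(-254778\right) \frac{1}{375556}} = \left(-187090\right) \frac{1}{93678} - \frac{501}{\left(-254778\right) \frac{1}{375556}} = - \frac{93545}{46839} - \frac{501}{- \frac{127389}{187778}} = - \frac{93545}{46839} - - \frac{31358926}{42463} = - \frac{93545}{46839} + \frac{31358926}{42463} = \frac{1464848533579}{1988924457}$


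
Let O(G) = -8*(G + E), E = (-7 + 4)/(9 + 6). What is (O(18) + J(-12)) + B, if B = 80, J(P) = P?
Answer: -372/5 ≈ -74.400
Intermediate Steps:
E = -⅕ (E = -3/15 = -3*1/15 = -⅕ ≈ -0.20000)
O(G) = 8/5 - 8*G (O(G) = -8*(G - ⅕) = -8*(-⅕ + G) = 8/5 - 8*G)
(O(18) + J(-12)) + B = ((8/5 - 8*18) - 12) + 80 = ((8/5 - 144) - 12) + 80 = (-712/5 - 12) + 80 = -772/5 + 80 = -372/5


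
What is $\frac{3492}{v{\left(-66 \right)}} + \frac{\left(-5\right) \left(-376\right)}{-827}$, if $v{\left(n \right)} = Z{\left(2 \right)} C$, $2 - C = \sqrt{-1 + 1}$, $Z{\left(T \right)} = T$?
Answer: $\frac{720091}{827} \approx 870.73$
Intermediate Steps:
$C = 2$ ($C = 2 - \sqrt{-1 + 1} = 2 - \sqrt{0} = 2 - 0 = 2 + 0 = 2$)
$v{\left(n \right)} = 4$ ($v{\left(n \right)} = 2 \cdot 2 = 4$)
$\frac{3492}{v{\left(-66 \right)}} + \frac{\left(-5\right) \left(-376\right)}{-827} = \frac{3492}{4} + \frac{\left(-5\right) \left(-376\right)}{-827} = 3492 \cdot \frac{1}{4} + 1880 \left(- \frac{1}{827}\right) = 873 - \frac{1880}{827} = \frac{720091}{827}$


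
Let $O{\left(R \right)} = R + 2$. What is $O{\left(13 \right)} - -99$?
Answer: $114$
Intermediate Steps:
$O{\left(R \right)} = 2 + R$
$O{\left(13 \right)} - -99 = \left(2 + 13\right) - -99 = 15 + 99 = 114$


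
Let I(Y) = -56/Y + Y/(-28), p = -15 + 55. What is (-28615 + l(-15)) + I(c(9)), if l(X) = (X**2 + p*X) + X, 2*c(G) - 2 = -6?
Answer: -405677/14 ≈ -28977.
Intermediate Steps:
c(G) = -2 (c(G) = 1 + (1/2)*(-6) = 1 - 3 = -2)
p = 40
I(Y) = -56/Y - Y/28 (I(Y) = -56/Y + Y*(-1/28) = -56/Y - Y/28)
l(X) = X**2 + 41*X (l(X) = (X**2 + 40*X) + X = X**2 + 41*X)
(-28615 + l(-15)) + I(c(9)) = (-28615 - 15*(41 - 15)) + (-56/(-2) - 1/28*(-2)) = (-28615 - 15*26) + (-56*(-1/2) + 1/14) = (-28615 - 390) + (28 + 1/14) = -29005 + 393/14 = -405677/14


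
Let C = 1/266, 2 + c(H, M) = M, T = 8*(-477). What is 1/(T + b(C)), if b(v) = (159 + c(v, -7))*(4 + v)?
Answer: -133/427653 ≈ -0.00031100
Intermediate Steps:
T = -3816
c(H, M) = -2 + M
C = 1/266 ≈ 0.0037594
b(v) = 600 + 150*v (b(v) = (159 + (-2 - 7))*(4 + v) = (159 - 9)*(4 + v) = 150*(4 + v) = 600 + 150*v)
1/(T + b(C)) = 1/(-3816 + (600 + 150*(1/266))) = 1/(-3816 + (600 + 75/133)) = 1/(-3816 + 79875/133) = 1/(-427653/133) = -133/427653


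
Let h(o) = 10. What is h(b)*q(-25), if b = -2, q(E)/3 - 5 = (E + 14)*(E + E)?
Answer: 16650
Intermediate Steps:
q(E) = 15 + 6*E*(14 + E) (q(E) = 15 + 3*((E + 14)*(E + E)) = 15 + 3*((14 + E)*(2*E)) = 15 + 3*(2*E*(14 + E)) = 15 + 6*E*(14 + E))
h(b)*q(-25) = 10*(15 + 6*(-25)**2 + 84*(-25)) = 10*(15 + 6*625 - 2100) = 10*(15 + 3750 - 2100) = 10*1665 = 16650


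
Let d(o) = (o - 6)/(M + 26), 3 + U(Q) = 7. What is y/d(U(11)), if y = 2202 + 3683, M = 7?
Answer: -194205/2 ≈ -97103.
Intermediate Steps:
U(Q) = 4 (U(Q) = -3 + 7 = 4)
y = 5885
d(o) = -2/11 + o/33 (d(o) = (o - 6)/(7 + 26) = (-6 + o)/33 = (-6 + o)*(1/33) = -2/11 + o/33)
y/d(U(11)) = 5885/(-2/11 + (1/33)*4) = 5885/(-2/11 + 4/33) = 5885/(-2/33) = 5885*(-33/2) = -194205/2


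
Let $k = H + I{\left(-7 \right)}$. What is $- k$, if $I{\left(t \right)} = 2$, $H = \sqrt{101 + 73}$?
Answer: $-2 - \sqrt{174} \approx -15.191$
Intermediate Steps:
$H = \sqrt{174} \approx 13.191$
$k = 2 + \sqrt{174}$ ($k = \sqrt{174} + 2 = 2 + \sqrt{174} \approx 15.191$)
$- k = - (2 + \sqrt{174}) = -2 - \sqrt{174}$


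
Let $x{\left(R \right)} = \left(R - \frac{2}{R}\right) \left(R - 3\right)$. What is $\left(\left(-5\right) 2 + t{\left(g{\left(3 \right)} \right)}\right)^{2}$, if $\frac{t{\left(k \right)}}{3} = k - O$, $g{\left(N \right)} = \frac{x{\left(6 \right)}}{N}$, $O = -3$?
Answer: $256$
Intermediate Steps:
$x{\left(R \right)} = \left(-3 + R\right) \left(R - \frac{2}{R}\right)$ ($x{\left(R \right)} = \left(R - \frac{2}{R}\right) \left(-3 + R\right) = \left(-3 + R\right) \left(R - \frac{2}{R}\right)$)
$g{\left(N \right)} = \frac{17}{N}$ ($g{\left(N \right)} = \frac{-2 + 6^{2} - 18 + \frac{6}{6}}{N} = \frac{-2 + 36 - 18 + 6 \cdot \frac{1}{6}}{N} = \frac{-2 + 36 - 18 + 1}{N} = \frac{17}{N}$)
$t{\left(k \right)} = 9 + 3 k$ ($t{\left(k \right)} = 3 \left(k - -3\right) = 3 \left(k + 3\right) = 3 \left(3 + k\right) = 9 + 3 k$)
$\left(\left(-5\right) 2 + t{\left(g{\left(3 \right)} \right)}\right)^{2} = \left(\left(-5\right) 2 + \left(9 + 3 \cdot \frac{17}{3}\right)\right)^{2} = \left(-10 + \left(9 + 3 \cdot 17 \cdot \frac{1}{3}\right)\right)^{2} = \left(-10 + \left(9 + 3 \cdot \frac{17}{3}\right)\right)^{2} = \left(-10 + \left(9 + 17\right)\right)^{2} = \left(-10 + 26\right)^{2} = 16^{2} = 256$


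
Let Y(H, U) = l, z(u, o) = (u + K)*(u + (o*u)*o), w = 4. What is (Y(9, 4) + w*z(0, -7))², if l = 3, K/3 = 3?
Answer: 9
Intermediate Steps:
K = 9 (K = 3*3 = 9)
z(u, o) = (9 + u)*(u + u*o²) (z(u, o) = (u + 9)*(u + (o*u)*o) = (9 + u)*(u + u*o²))
Y(H, U) = 3
(Y(9, 4) + w*z(0, -7))² = (3 + 4*(0*(9 + 0 + 9*(-7)² + 0*(-7)²)))² = (3 + 4*(0*(9 + 0 + 9*49 + 0*49)))² = (3 + 4*(0*(9 + 0 + 441 + 0)))² = (3 + 4*(0*450))² = (3 + 4*0)² = (3 + 0)² = 3² = 9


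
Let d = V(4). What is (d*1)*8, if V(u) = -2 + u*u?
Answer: 112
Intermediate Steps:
V(u) = -2 + u**2
d = 14 (d = -2 + 4**2 = -2 + 16 = 14)
(d*1)*8 = (14*1)*8 = 14*8 = 112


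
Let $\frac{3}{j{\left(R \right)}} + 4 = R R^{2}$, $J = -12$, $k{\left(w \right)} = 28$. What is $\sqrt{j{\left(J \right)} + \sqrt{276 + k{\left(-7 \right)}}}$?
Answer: $\frac{\sqrt{-1299 + 2999824 \sqrt{19}}}{866} \approx 4.1754$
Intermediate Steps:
$j{\left(R \right)} = \frac{3}{-4 + R^{3}}$ ($j{\left(R \right)} = \frac{3}{-4 + R R^{2}} = \frac{3}{-4 + R^{3}}$)
$\sqrt{j{\left(J \right)} + \sqrt{276 + k{\left(-7 \right)}}} = \sqrt{\frac{3}{-4 + \left(-12\right)^{3}} + \sqrt{276 + 28}} = \sqrt{\frac{3}{-4 - 1728} + \sqrt{304}} = \sqrt{\frac{3}{-1732} + 4 \sqrt{19}} = \sqrt{3 \left(- \frac{1}{1732}\right) + 4 \sqrt{19}} = \sqrt{- \frac{3}{1732} + 4 \sqrt{19}}$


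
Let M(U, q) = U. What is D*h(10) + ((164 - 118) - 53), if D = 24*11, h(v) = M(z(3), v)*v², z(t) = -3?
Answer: -79207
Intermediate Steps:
h(v) = -3*v²
D = 264
D*h(10) + ((164 - 118) - 53) = 264*(-3*10²) + ((164 - 118) - 53) = 264*(-3*100) + (46 - 53) = 264*(-300) - 7 = -79200 - 7 = -79207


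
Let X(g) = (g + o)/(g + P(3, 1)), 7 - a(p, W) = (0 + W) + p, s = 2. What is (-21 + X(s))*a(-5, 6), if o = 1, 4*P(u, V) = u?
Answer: -1314/11 ≈ -119.45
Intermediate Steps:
P(u, V) = u/4
a(p, W) = 7 - W - p (a(p, W) = 7 - ((0 + W) + p) = 7 - (W + p) = 7 + (-W - p) = 7 - W - p)
X(g) = (1 + g)/(¾ + g) (X(g) = (g + 1)/(g + (¼)*3) = (1 + g)/(g + ¾) = (1 + g)/(¾ + g))
(-21 + X(s))*a(-5, 6) = (-21 + 4*(1 + 2)/(3 + 4*2))*(7 - 1*6 - 1*(-5)) = (-21 + 4*3/(3 + 8))*(7 - 6 + 5) = (-21 + 4*3/11)*6 = (-21 + 4*(1/11)*3)*6 = (-21 + 12/11)*6 = -219/11*6 = -1314/11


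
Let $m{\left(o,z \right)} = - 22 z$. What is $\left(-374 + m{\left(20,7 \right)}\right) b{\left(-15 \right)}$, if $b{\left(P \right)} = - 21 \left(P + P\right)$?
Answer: $-332640$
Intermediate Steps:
$b{\left(P \right)} = - 42 P$ ($b{\left(P \right)} = - 21 \cdot 2 P = - 42 P$)
$\left(-374 + m{\left(20,7 \right)}\right) b{\left(-15 \right)} = \left(-374 - 154\right) \left(\left(-42\right) \left(-15\right)\right) = \left(-374 - 154\right) 630 = \left(-528\right) 630 = -332640$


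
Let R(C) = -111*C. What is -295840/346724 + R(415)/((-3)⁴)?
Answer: -1332983675/2340387 ≈ -569.56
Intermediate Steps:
-295840/346724 + R(415)/((-3)⁴) = -295840/346724 + (-111*415)/((-3)⁴) = -295840*1/346724 - 46065/81 = -73960/86681 - 46065*1/81 = -73960/86681 - 15355/27 = -1332983675/2340387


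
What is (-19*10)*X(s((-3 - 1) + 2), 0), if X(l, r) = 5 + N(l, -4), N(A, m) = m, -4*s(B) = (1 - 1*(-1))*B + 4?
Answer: -190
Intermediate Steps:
s(B) = -1 - B/2 (s(B) = -((1 - 1*(-1))*B + 4)/4 = -((1 + 1)*B + 4)/4 = -(2*B + 4)/4 = -(4 + 2*B)/4 = -1 - B/2)
X(l, r) = 1 (X(l, r) = 5 - 4 = 1)
(-19*10)*X(s((-3 - 1) + 2), 0) = -19*10*1 = -190*1 = -190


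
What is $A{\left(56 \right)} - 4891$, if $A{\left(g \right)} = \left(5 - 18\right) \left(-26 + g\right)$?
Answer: $-5281$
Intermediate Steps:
$A{\left(g \right)} = 338 - 13 g$ ($A{\left(g \right)} = - 13 \left(-26 + g\right) = 338 - 13 g$)
$A{\left(56 \right)} - 4891 = \left(338 - 728\right) - 4891 = -390 - 4891 = -5281$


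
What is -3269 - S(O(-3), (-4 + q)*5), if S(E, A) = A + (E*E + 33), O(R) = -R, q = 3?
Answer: -3306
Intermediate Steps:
S(E, A) = 33 + A + E² (S(E, A) = A + (E² + 33) = A + (33 + E²) = 33 + A + E²)
-3269 - S(O(-3), (-4 + q)*5) = -3269 - (33 + (-4 + 3)*5 + (-1*(-3))²) = -3269 - (33 - 1*5 + 3²) = -3269 - (33 - 5 + 9) = -3269 - 1*37 = -3269 - 37 = -3306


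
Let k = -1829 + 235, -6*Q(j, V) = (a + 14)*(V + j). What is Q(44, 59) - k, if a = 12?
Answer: 3443/3 ≈ 1147.7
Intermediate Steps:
Q(j, V) = -13*V/3 - 13*j/3 (Q(j, V) = -(12 + 14)*(V + j)/6 = -13*(V + j)/3 = -(26*V + 26*j)/6 = -13*V/3 - 13*j/3)
k = -1594
Q(44, 59) - k = (-13/3*59 - 13/3*44) - 1*(-1594) = (-767/3 - 572/3) + 1594 = -1339/3 + 1594 = 3443/3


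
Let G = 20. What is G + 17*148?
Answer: 2536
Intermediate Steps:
G + 17*148 = 20 + 17*148 = 20 + 2516 = 2536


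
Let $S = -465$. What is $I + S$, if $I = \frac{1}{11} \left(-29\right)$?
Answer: $- \frac{5144}{11} \approx -467.64$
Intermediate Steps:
$I = - \frac{29}{11}$ ($I = \frac{1}{11} \left(-29\right) = - \frac{29}{11} \approx -2.6364$)
$I + S = - \frac{29}{11} - 465 = - \frac{5144}{11}$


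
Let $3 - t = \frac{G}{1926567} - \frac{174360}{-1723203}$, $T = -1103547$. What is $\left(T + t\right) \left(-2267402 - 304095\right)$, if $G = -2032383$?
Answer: $\frac{116308335533700346030155}{40986000421} \approx 2.8378 \cdot 10^{12}$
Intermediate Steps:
$t = \frac{162048029172}{40986000421}$ ($t = 3 - \left(- \frac{2032383}{1926567} - \frac{174360}{-1723203}\right) = 3 - \left(\left(-2032383\right) \frac{1}{1926567} - - \frac{58120}{574401}\right) = 3 - \left(- \frac{677461}{642189} + \frac{58120}{574401}\right) = 3 - - \frac{39090027909}{40986000421} = 3 + \frac{39090027909}{40986000421} = \frac{162048029172}{40986000421} \approx 3.9537$)
$\left(T + t\right) \left(-2267402 - 304095\right) = \left(-1103547 + \frac{162048029172}{40986000421}\right) \left(-2267402 - 304095\right) = \left(- \frac{45229815758564115}{40986000421}\right) \left(-2571497\right) = \frac{116308335533700346030155}{40986000421}$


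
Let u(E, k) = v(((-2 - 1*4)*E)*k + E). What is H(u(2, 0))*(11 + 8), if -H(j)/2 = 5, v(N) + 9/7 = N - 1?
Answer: -190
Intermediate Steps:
v(N) = -16/7 + N (v(N) = -9/7 + (N - 1) = -9/7 + (-1 + N) = -16/7 + N)
u(E, k) = -16/7 + E - 6*E*k (u(E, k) = -16/7 + (((-2 - 1*4)*E)*k + E) = -16/7 + (((-2 - 4)*E)*k + E) = -16/7 + ((-6*E)*k + E) = -16/7 + (-6*E*k + E) = -16/7 + (E - 6*E*k) = -16/7 + E - 6*E*k)
H(j) = -10 (H(j) = -2*5 = -10)
H(u(2, 0))*(11 + 8) = -10*(11 + 8) = -10*19 = -190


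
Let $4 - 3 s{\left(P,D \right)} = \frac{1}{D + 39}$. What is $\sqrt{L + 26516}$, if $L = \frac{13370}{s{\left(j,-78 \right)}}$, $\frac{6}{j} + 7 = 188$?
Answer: $\frac{\sqrt{899186414}}{157} \approx 191.0$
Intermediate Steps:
$j = \frac{6}{181}$ ($j = \frac{6}{-7 + 188} = \frac{6}{181} \approx 0.033149$)
$s{\left(P,D \right)} = \frac{4}{3} - \frac{1}{3 \left(39 + D\right)}$ ($s{\left(P,D \right)} = \frac{4}{3} - \frac{1}{3 \left(D + 39\right)} = \frac{4}{3} - \frac{1}{3 \left(39 + D\right)}$)
$L = \frac{1564290}{157}$ ($L = \frac{13370}{\frac{1}{3} \frac{1}{39 - 78} \left(155 + 4 \left(-78\right)\right)} = \frac{13370}{\frac{1}{3} \frac{1}{-39} \left(155 - 312\right)} = \frac{13370}{\frac{1}{3} \left(- \frac{1}{39}\right) \left(-157\right)} = \frac{13370}{\frac{157}{117}} = 13370 \cdot \frac{117}{157} = \frac{1564290}{157} \approx 9963.6$)
$\sqrt{L + 26516} = \sqrt{\frac{1564290}{157} + 26516} = \sqrt{\frac{5727302}{157}} = \frac{\sqrt{899186414}}{157}$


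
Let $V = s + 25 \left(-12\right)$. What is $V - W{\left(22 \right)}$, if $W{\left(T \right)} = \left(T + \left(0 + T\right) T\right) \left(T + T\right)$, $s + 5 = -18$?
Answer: $-22587$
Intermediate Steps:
$s = -23$ ($s = -5 - 18 = -23$)
$W{\left(T \right)} = 2 T \left(T + T^{2}\right)$ ($W{\left(T \right)} = \left(T + T T\right) 2 T = \left(T + T^{2}\right) 2 T = 2 T \left(T + T^{2}\right)$)
$V = -323$ ($V = -23 + 25 \left(-12\right) = -23 - 300 = -323$)
$V - W{\left(22 \right)} = -323 - 2 \cdot 22^{2} \left(1 + 22\right) = -323 - 2 \cdot 484 \cdot 23 = -323 - 22264 = -22587$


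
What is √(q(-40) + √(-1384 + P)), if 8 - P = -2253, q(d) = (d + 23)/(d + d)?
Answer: √(85 + 400*√877)/20 ≈ 5.4614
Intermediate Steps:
q(d) = (23 + d)/(2*d) (q(d) = (23 + d)/((2*d)) = (23 + d)*(1/(2*d)) = (23 + d)/(2*d))
P = 2261 (P = 8 - 1*(-2253) = 8 + 2253 = 2261)
√(q(-40) + √(-1384 + P)) = √((½)*(23 - 40)/(-40) + √(-1384 + 2261)) = √((½)*(-1/40)*(-17) + √877) = √(17/80 + √877)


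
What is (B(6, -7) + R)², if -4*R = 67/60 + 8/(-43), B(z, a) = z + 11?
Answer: 29942495521/106502400 ≈ 281.14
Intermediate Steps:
B(z, a) = 11 + z
R = -2401/10320 (R = -(67/60 + 8/(-43))/4 = -(67*(1/60) + 8*(-1/43))/4 = -(67/60 - 8/43)/4 = -¼*2401/2580 = -2401/10320 ≈ -0.23266)
(B(6, -7) + R)² = ((11 + 6) - 2401/10320)² = (17 - 2401/10320)² = (173039/10320)² = 29942495521/106502400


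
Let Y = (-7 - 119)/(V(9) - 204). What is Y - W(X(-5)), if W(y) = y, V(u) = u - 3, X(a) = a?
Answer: 62/11 ≈ 5.6364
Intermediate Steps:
V(u) = -3 + u
Y = 7/11 (Y = (-7 - 119)/((-3 + 9) - 204) = -126/(6 - 204) = -126/(-198) = -126*(-1/198) = 7/11 ≈ 0.63636)
Y - W(X(-5)) = 7/11 - 1*(-5) = 7/11 + 5 = 62/11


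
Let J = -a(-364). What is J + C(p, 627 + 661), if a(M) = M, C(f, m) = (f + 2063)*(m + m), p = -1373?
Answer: 1777804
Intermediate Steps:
C(f, m) = 2*m*(2063 + f) (C(f, m) = (2063 + f)*(2*m) = 2*m*(2063 + f))
J = 364 (J = -1*(-364) = 364)
J + C(p, 627 + 661) = 364 + 2*(627 + 661)*(2063 - 1373) = 364 + 2*1288*690 = 364 + 1777440 = 1777804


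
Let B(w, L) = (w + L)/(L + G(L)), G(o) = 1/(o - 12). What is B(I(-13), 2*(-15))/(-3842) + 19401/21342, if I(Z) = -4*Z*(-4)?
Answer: 919410715/1013695202 ≈ 0.90699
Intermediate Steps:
G(o) = 1/(-12 + o)
I(Z) = 16*Z
B(w, L) = (L + w)/(L + 1/(-12 + L)) (B(w, L) = (w + L)/(L + 1/(-12 + L)) = (L + w)/(L + 1/(-12 + L)))
B(I(-13), 2*(-15))/(-3842) + 19401/21342 = ((-12 + 2*(-15))*(2*(-15) + 16*(-13))/(1 + (2*(-15))*(-12 + 2*(-15))))/(-3842) + 19401/21342 = ((-12 - 30)*(-30 - 208)/(1 - 30*(-12 - 30)))*(-1/3842) + 19401*(1/21342) = (-42*(-238)/(1 - 30*(-42)))*(-1/3842) + 6467/7114 = (-42*(-238)/(1 + 1260))*(-1/3842) + 6467/7114 = (-42*(-238)/1261)*(-1/3842) + 6467/7114 = ((1/1261)*(-42)*(-238))*(-1/3842) + 6467/7114 = (9996/1261)*(-1/3842) + 6467/7114 = -294/142493 + 6467/7114 = 919410715/1013695202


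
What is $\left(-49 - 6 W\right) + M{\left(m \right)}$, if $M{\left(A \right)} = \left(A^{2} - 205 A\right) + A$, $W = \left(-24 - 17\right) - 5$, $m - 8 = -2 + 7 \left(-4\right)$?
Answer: $5199$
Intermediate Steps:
$m = -22$ ($m = 8 + \left(-2 + 7 \left(-4\right)\right) = 8 - 30 = -22$)
$W = -46$ ($W = -41 - 5 = -46$)
$M{\left(A \right)} = A^{2} - 204 A$
$\left(-49 - 6 W\right) + M{\left(m \right)} = \left(-49 - -276\right) - 22 \left(-204 - 22\right) = \left(-49 + 276\right) - -4972 = 227 + 4972 = 5199$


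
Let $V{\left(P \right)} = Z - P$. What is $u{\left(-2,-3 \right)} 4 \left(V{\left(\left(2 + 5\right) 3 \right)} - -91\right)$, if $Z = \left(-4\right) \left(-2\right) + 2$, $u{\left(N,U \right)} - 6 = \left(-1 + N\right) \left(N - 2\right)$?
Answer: $5760$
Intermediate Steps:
$u{\left(N,U \right)} = 6 + \left(-1 + N\right) \left(-2 + N\right)$ ($u{\left(N,U \right)} = 6 + \left(-1 + N\right) \left(N - 2\right) = 6 + \left(-1 + N\right) \left(-2 + N\right)$)
$Z = 10$ ($Z = 8 + 2 = 10$)
$V{\left(P \right)} = 10 - P$
$u{\left(-2,-3 \right)} 4 \left(V{\left(\left(2 + 5\right) 3 \right)} - -91\right) = \left(8 + \left(-2\right)^{2} - -6\right) 4 \left(\left(10 - \left(2 + 5\right) 3\right) - -91\right) = \left(8 + 4 + 6\right) 4 \left(\left(10 - 7 \cdot 3\right) + 91\right) = 18 \cdot 4 \left(\left(10 - 21\right) + 91\right) = 72 \left(\left(10 - 21\right) + 91\right) = 72 \left(-11 + 91\right) = 72 \cdot 80 = 5760$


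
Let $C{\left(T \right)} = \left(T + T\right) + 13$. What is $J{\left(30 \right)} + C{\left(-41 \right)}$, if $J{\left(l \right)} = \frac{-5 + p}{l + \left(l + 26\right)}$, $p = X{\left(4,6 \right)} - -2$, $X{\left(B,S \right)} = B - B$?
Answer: $- \frac{5937}{86} \approx -69.035$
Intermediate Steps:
$C{\left(T \right)} = 13 + 2 T$ ($C{\left(T \right)} = 2 T + 13 = 13 + 2 T$)
$X{\left(B,S \right)} = 0$
$p = 2$ ($p = 0 - -2 = 0 + 2 = 2$)
$J{\left(l \right)} = - \frac{3}{26 + 2 l}$ ($J{\left(l \right)} = \frac{-5 + 2}{l + \left(l + 26\right)} = - \frac{3}{l + \left(26 + l\right)} = - \frac{3}{26 + 2 l}$)
$J{\left(30 \right)} + C{\left(-41 \right)} = - \frac{3}{26 + 2 \cdot 30} + \left(13 + 2 \left(-41\right)\right) = - \frac{3}{26 + 60} + \left(13 - 82\right) = - \frac{3}{86} - 69 = - \frac{5937}{86}$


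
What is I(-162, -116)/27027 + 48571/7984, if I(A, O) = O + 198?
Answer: 1313383105/215783568 ≈ 6.0866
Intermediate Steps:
I(A, O) = 198 + O
I(-162, -116)/27027 + 48571/7984 = (198 - 116)/27027 + 48571/7984 = 82*(1/27027) + 48571*(1/7984) = 82/27027 + 48571/7984 = 1313383105/215783568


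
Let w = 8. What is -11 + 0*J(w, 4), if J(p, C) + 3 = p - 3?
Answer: -11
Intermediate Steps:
J(p, C) = -6 + p (J(p, C) = -3 + (p - 3) = -3 + (-3 + p) = -6 + p)
-11 + 0*J(w, 4) = -11 + 0*(-6 + 8) = -11 + 0*2 = -11 + 0 = -11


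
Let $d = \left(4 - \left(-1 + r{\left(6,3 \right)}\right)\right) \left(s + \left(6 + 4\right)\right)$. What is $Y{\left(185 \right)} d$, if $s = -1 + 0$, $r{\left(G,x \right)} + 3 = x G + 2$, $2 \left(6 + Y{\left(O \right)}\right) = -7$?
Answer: $1026$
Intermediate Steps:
$Y{\left(O \right)} = - \frac{19}{2}$ ($Y{\left(O \right)} = -6 + \frac{1}{2} \left(-7\right) = -6 - \frac{7}{2} = - \frac{19}{2}$)
$r{\left(G,x \right)} = -1 + G x$ ($r{\left(G,x \right)} = -3 + \left(x G + 2\right) = -3 + \left(G x + 2\right) = -3 + \left(2 + G x\right) = -1 + G x$)
$s = -1$
$d = -108$ ($d = \left(4 - \left(-1 + \left(-1 + 6 \cdot 3\right)\right)\right) \left(-1 + \left(6 + 4\right)\right) = \left(4 - \left(-1 + \left(-1 + 18\right)\right)\right) \left(-1 + 10\right) = \left(4 - \left(-1 + 17\right)\right) 9 = \left(4 - 16\right) 9 = \left(-12\right) 9 = -108$)
$Y{\left(185 \right)} d = \left(- \frac{19}{2}\right) \left(-108\right) = 1026$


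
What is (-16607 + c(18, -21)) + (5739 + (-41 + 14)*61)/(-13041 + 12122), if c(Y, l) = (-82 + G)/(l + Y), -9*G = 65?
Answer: -411442018/24813 ≈ -16582.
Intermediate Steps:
G = -65/9 (G = -1/9*65 = -65/9 ≈ -7.2222)
c(Y, l) = -803/(9*(Y + l)) (c(Y, l) = (-82 - 65/9)/(l + Y) = -803/(9*(Y + l)))
(-16607 + c(18, -21)) + (5739 + (-41 + 14)*61)/(-13041 + 12122) = (-16607 - 803/(9*18 + 9*(-21))) + (5739 + (-41 + 14)*61)/(-13041 + 12122) = (-16607 - 803/(162 - 189)) + (5739 - 27*61)/(-919) = (-16607 - 803/(-27)) + (5739 - 1647)*(-1/919) = (-16607 - 803*(-1/27)) + 4092*(-1/919) = (-16607 + 803/27) - 4092/919 = -447586/27 - 4092/919 = -411442018/24813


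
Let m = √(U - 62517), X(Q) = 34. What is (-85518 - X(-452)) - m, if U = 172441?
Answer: -85552 - 2*√27481 ≈ -85884.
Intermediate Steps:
m = 2*√27481 (m = √(172441 - 62517) = √109924 = 2*√27481 ≈ 331.55)
(-85518 - X(-452)) - m = (-85518 - 1*34) - 2*√27481 = (-85518 - 34) - 2*√27481 = -85552 - 2*√27481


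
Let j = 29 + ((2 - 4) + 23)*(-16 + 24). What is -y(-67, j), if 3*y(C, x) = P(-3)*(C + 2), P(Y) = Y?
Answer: -65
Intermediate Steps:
j = 197 (j = 29 + (-2 + 23)*8 = 29 + 21*8 = 29 + 168 = 197)
y(C, x) = -2 - C (y(C, x) = (-3*(C + 2))/3 = (-3*(2 + C))/3 = (-6 - 3*C)/3 = -2 - C)
-y(-67, j) = -(-2 - 1*(-67)) = -(-2 + 67) = -1*65 = -65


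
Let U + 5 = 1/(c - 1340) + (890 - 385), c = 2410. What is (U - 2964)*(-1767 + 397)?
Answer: 361197623/107 ≈ 3.3757e+6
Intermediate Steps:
U = 535001/1070 (U = -5 + (1/(2410 - 1340) + (890 - 385)) = -5 + (1/1070 + 505) = -5 + 540351/1070 = 535001/1070 ≈ 500.00)
(U - 2964)*(-1767 + 397) = (535001/1070 - 2964)*(-1767 + 397) = -2636479/1070*(-1370) = 361197623/107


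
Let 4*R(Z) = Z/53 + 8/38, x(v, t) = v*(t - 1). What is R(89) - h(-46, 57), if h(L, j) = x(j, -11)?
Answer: 2757055/4028 ≈ 684.47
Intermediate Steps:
x(v, t) = v*(-1 + t)
h(L, j) = -12*j (h(L, j) = j*(-1 - 11) = j*(-12) = -12*j)
R(Z) = 1/19 + Z/212 (R(Z) = (Z/53 + 8/38)/4 = (Z*(1/53) + 8*(1/38))/4 = (Z/53 + 4/19)/4 = (4/19 + Z/53)/4 = 1/19 + Z/212)
R(89) - h(-46, 57) = (1/19 + (1/212)*89) - (-12)*57 = (1/19 + 89/212) - 1*(-684) = 1903/4028 + 684 = 2757055/4028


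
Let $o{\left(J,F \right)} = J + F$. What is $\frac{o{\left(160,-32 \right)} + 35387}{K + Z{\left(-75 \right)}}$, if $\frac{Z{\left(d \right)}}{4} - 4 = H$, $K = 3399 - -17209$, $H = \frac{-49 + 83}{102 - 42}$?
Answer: $\frac{532725}{309394} \approx 1.7218$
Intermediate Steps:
$H = \frac{17}{30}$ ($H = \frac{34}{60} = 34 \cdot \frac{1}{60} = \frac{17}{30} \approx 0.56667$)
$K = 20608$ ($K = 3399 + 17209 = 20608$)
$Z{\left(d \right)} = \frac{274}{15}$ ($Z{\left(d \right)} = 16 + 4 \cdot \frac{17}{30} = 16 + \frac{34}{15} = \frac{274}{15}$)
$o{\left(J,F \right)} = F + J$
$\frac{o{\left(160,-32 \right)} + 35387}{K + Z{\left(-75 \right)}} = \frac{\left(-32 + 160\right) + 35387}{20608 + \frac{274}{15}} = \frac{128 + 35387}{\frac{309394}{15}} = 35515 \cdot \frac{15}{309394} = \frac{532725}{309394}$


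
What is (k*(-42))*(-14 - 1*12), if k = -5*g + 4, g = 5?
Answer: -22932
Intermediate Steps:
k = -21 (k = -5*5 + 4 = -25 + 4 = -21)
(k*(-42))*(-14 - 1*12) = (-21*(-42))*(-14 - 1*12) = 882*(-14 - 12) = 882*(-26) = -22932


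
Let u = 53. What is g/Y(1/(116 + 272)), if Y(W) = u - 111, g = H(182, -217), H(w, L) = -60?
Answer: 30/29 ≈ 1.0345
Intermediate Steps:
g = -60
Y(W) = -58 (Y(W) = 53 - 111 = -58)
g/Y(1/(116 + 272)) = -60/(-58) = -60*(-1/58) = 30/29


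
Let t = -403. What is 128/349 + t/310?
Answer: -3257/3490 ≈ -0.93324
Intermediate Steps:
128/349 + t/310 = 128/349 - 403/310 = 128*(1/349) - 403*1/310 = 128/349 - 13/10 = -3257/3490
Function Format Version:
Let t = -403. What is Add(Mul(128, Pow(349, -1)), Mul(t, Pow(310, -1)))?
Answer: Rational(-3257, 3490) ≈ -0.93324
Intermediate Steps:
Add(Mul(128, Pow(349, -1)), Mul(t, Pow(310, -1))) = Add(Mul(128, Pow(349, -1)), Mul(-403, Pow(310, -1))) = Add(Mul(128, Rational(1, 349)), Mul(-403, Rational(1, 310))) = Add(Rational(128, 349), Rational(-13, 10)) = Rational(-3257, 3490)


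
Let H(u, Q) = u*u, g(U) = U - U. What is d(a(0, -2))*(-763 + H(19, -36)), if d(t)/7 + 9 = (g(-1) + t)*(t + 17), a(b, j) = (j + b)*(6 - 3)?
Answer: 211050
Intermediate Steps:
g(U) = 0
a(b, j) = 3*b + 3*j (a(b, j) = (b + j)*3 = 3*b + 3*j)
d(t) = -63 + 7*t*(17 + t) (d(t) = -63 + 7*((0 + t)*(t + 17)) = -63 + 7*(t*(17 + t)) = -63 + 7*t*(17 + t))
H(u, Q) = u²
d(a(0, -2))*(-763 + H(19, -36)) = (-63 + 7*(3*0 + 3*(-2))² + 119*(3*0 + 3*(-2)))*(-763 + 19²) = (-63 + 7*(0 - 6)² + 119*(0 - 6))*(-763 + 361) = (-63 + 7*(-6)² + 119*(-6))*(-402) = (-63 + 7*36 - 714)*(-402) = (-63 + 252 - 714)*(-402) = -525*(-402) = 211050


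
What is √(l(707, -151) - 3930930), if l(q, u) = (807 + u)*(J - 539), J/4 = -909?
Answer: I*√6669730 ≈ 2582.6*I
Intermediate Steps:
J = -3636 (J = 4*(-909) = -3636)
l(q, u) = -3369225 - 4175*u (l(q, u) = (807 + u)*(-3636 - 539) = (807 + u)*(-4175) = -3369225 - 4175*u)
√(l(707, -151) - 3930930) = √((-3369225 - 4175*(-151)) - 3930930) = √((-3369225 + 630425) - 3930930) = √(-2738800 - 3930930) = √(-6669730) = I*√6669730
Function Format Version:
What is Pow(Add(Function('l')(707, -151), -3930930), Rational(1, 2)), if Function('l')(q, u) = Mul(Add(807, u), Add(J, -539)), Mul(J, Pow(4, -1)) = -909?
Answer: Mul(I, Pow(6669730, Rational(1, 2))) ≈ Mul(2582.6, I)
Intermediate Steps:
J = -3636 (J = Mul(4, -909) = -3636)
Function('l')(q, u) = Add(-3369225, Mul(-4175, u)) (Function('l')(q, u) = Mul(Add(807, u), Add(-3636, -539)) = Mul(Add(807, u), -4175) = Add(-3369225, Mul(-4175, u)))
Pow(Add(Function('l')(707, -151), -3930930), Rational(1, 2)) = Pow(Add(Add(-3369225, Mul(-4175, -151)), -3930930), Rational(1, 2)) = Pow(Add(Add(-3369225, 630425), -3930930), Rational(1, 2)) = Pow(Add(-2738800, -3930930), Rational(1, 2)) = Pow(-6669730, Rational(1, 2)) = Mul(I, Pow(6669730, Rational(1, 2)))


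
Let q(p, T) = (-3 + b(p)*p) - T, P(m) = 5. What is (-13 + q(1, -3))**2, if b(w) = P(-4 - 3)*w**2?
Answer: 64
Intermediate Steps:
b(w) = 5*w**2
q(p, T) = -3 - T + 5*p**3 (q(p, T) = (-3 + (5*p**2)*p) - T = (-3 + 5*p**3) - T = -3 - T + 5*p**3)
(-13 + q(1, -3))**2 = (-13 + (-3 - 1*(-3) + 5*1**3))**2 = (-13 + (-3 + 3 + 5*1))**2 = (-13 + (-3 + 3 + 5))**2 = (-13 + 5)**2 = (-8)**2 = 64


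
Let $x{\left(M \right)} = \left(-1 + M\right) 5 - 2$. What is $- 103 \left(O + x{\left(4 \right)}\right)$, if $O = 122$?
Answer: $-13905$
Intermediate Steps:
$x{\left(M \right)} = -7 + 5 M$ ($x{\left(M \right)} = \left(-5 + 5 M\right) - 2 = -7 + 5 M$)
$- 103 \left(O + x{\left(4 \right)}\right) = - 103 \left(122 + \left(-7 + 5 \cdot 4\right)\right) = - 103 \left(122 + \left(-7 + 20\right)\right) = - 103 \left(122 + 13\right) = \left(-103\right) 135 = -13905$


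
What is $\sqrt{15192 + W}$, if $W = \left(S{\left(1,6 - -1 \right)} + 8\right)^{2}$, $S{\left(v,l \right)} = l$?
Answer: $3 \sqrt{1713} \approx 124.17$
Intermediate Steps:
$W = 225$ ($W = \left(\left(6 - -1\right) + 8\right)^{2} = \left(\left(6 + 1\right) + 8\right)^{2} = \left(7 + 8\right)^{2} = 15^{2} = 225$)
$\sqrt{15192 + W} = \sqrt{15192 + 225} = \sqrt{15417} = 3 \sqrt{1713}$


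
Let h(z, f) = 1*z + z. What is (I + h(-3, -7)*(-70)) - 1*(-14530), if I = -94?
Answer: 14856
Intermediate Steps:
h(z, f) = 2*z (h(z, f) = z + z = 2*z)
(I + h(-3, -7)*(-70)) - 1*(-14530) = (-94 + (2*(-3))*(-70)) - 1*(-14530) = (-94 - 6*(-70)) + 14530 = (-94 + 420) + 14530 = 326 + 14530 = 14856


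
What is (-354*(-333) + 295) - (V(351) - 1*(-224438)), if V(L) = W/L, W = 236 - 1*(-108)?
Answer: -37297955/351 ≈ -1.0626e+5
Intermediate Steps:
W = 344 (W = 236 + 108 = 344)
V(L) = 344/L
(-354*(-333) + 295) - (V(351) - 1*(-224438)) = (-354*(-333) + 295) - (344/351 - 1*(-224438)) = (117882 + 295) - (344*(1/351) + 224438) = 118177 - (344/351 + 224438) = 118177 - 1*78778082/351 = 118177 - 78778082/351 = -37297955/351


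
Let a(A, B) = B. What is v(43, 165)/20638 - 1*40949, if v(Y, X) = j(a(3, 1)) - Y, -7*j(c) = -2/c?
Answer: -5915738533/144466 ≈ -40949.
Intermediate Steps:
j(c) = 2/(7*c) (j(c) = -(-2)/(7*c) = 2/(7*c))
v(Y, X) = 2/7 - Y (v(Y, X) = (2/7)/1 - Y = (2/7)*1 - Y = 2/7 - Y)
v(43, 165)/20638 - 1*40949 = (2/7 - 1*43)/20638 - 1*40949 = (2/7 - 43)*(1/20638) - 40949 = -299/7*1/20638 - 40949 = -299/144466 - 40949 = -5915738533/144466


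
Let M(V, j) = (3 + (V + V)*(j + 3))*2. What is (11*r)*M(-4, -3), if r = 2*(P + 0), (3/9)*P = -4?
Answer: -1584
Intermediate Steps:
P = -12 (P = 3*(-4) = -12)
M(V, j) = 6 + 4*V*(3 + j) (M(V, j) = (3 + (2*V)*(3 + j))*2 = (3 + 2*V*(3 + j))*2 = 6 + 4*V*(3 + j))
r = -24 (r = 2*(-12 + 0) = 2*(-12) = -24)
(11*r)*M(-4, -3) = (11*(-24))*(6 + 12*(-4) + 4*(-4)*(-3)) = -264*(6 - 48 + 48) = -264*6 = -1584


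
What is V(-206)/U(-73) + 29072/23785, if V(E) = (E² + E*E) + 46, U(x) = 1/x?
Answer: -147443518918/23785 ≈ -6.1990e+6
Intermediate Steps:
V(E) = 46 + 2*E² (V(E) = (E² + E²) + 46 = 2*E² + 46 = 46 + 2*E²)
V(-206)/U(-73) + 29072/23785 = (46 + 2*(-206)²)/(1/(-73)) + 29072/23785 = (46 + 2*42436)/(-1/73) + 29072*(1/23785) = (46 + 84872)*(-73) + 29072/23785 = 84918*(-73) + 29072/23785 = -6199014 + 29072/23785 = -147443518918/23785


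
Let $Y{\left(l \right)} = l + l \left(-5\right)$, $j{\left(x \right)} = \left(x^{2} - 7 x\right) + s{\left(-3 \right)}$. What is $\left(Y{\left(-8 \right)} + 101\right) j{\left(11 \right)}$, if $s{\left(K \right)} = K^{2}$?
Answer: $7049$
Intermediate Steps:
$j{\left(x \right)} = 9 + x^{2} - 7 x$ ($j{\left(x \right)} = \left(x^{2} - 7 x\right) + \left(-3\right)^{2} = \left(x^{2} - 7 x\right) + 9 = 9 + x^{2} - 7 x$)
$Y{\left(l \right)} = - 4 l$ ($Y{\left(l \right)} = l - 5 l = - 4 l$)
$\left(Y{\left(-8 \right)} + 101\right) j{\left(11 \right)} = \left(\left(-4\right) \left(-8\right) + 101\right) \left(9 + 11^{2} - 77\right) = \left(32 + 101\right) \left(9 + 121 - 77\right) = 133 \cdot 53 = 7049$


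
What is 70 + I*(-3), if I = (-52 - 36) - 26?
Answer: 412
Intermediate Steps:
I = -114 (I = -88 - 26 = -114)
70 + I*(-3) = 70 - 114*(-3) = 70 + 342 = 412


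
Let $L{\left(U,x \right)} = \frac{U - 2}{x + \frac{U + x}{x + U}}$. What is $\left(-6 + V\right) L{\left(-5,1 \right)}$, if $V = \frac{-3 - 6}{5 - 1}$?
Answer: $\frac{231}{8} \approx 28.875$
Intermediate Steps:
$V = - \frac{9}{4} \approx -2.25$
$L{\left(U,x \right)} = \frac{-2 + U}{1 + x}$ ($L{\left(U,x \right)} = \frac{-2 + U}{x + \frac{U + x}{U + x}} = \frac{-2 + U}{x + 1} = \frac{-2 + U}{1 + x}$)
$\left(-6 + V\right) L{\left(-5,1 \right)} = \left(-6 - \frac{9}{4}\right) \frac{-2 - 5}{1 + 1} = - \frac{33 \cdot \frac{1}{2} \left(-7\right)}{4} = \left(- \frac{33}{4}\right) \left(- \frac{7}{2}\right) = \frac{231}{8}$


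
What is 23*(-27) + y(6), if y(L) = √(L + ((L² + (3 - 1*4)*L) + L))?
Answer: -621 + √42 ≈ -614.52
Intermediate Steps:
y(L) = √(L + L²) (y(L) = √(L + ((L² + (3 - 4)*L) + L)) = √(L + ((L² - L) + L)) = √(L + L²))
23*(-27) + y(6) = 23*(-27) + √(6*(1 + 6)) = -621 + √(6*7) = -621 + √42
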